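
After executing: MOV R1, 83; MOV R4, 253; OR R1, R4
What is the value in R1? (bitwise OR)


Register state trace:
  MOV R1, 83  → R1 = 83 (0b01010011)
  MOV R4, 253  → R4 = 253 (0b11111101)
  OR R1, R4   → R1 = 83 OR 253 = 255 (0b11111111)
Final: R1 = 255

255


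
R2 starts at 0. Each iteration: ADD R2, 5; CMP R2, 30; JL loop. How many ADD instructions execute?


Loop trace (R2 starts at 0, target 30, step 5):
  ADD #1: R2 = 0 + 5 = 5  → 5 < 30, loop
  ADD #2: R2 = 5 + 5 = 10  → 10 < 30, loop
  ADD #3: R2 = 10 + 5 = 15  → 15 < 30, loop
  ADD #4: R2 = 15 + 5 = 20  → 20 < 30, loop
  ADD #5: R2 = 20 + 5 = 25  → 25 < 30, loop
  ADD #6: R2 = 25 + 5 = 30  → 30 >= 30, exit
Total ADD instructions: 6

6


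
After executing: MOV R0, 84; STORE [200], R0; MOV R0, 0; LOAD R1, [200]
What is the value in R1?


Register and memory trace:
  MOV R0, 84  → R0 = 84
  STORE [200], R0  → mem[200] = 84
  MOV R0, 0  → R0 = 0
  LOAD R1, [200]  → R1 = mem[200] = 84
Final: R1 = 84

84


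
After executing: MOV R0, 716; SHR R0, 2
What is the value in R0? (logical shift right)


Register state trace:
  MOV R0, 716  → R0 = 716
  SHR R0, 2  → R0 = 716 >> 2 = 716 // 2^2 = 179
Final: R0 = 179

179


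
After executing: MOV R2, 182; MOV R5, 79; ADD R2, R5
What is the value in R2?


Register state trace:
  MOV R2, 182  → R2 = 182
  MOV R5, 79  → R5 = 79
  ADD R2, R5  → R2 = 182 + 79 = 261
Final: R2 = 261

261


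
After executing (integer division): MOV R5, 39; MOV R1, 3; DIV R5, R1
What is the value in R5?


Register state trace:
  MOV R5, 39  → R5 = 39
  MOV R1, 3  → R1 = 3
  DIV R5, R1  → R5 = 39 // 3 = 13
Final: R5 = 13

13


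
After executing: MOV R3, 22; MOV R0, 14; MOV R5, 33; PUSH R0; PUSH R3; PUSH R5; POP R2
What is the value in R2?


Stack trace (top is rightmost):
  MOV R3, 22  → R3 = 22
  MOV R0, 14  → R0 = 14
  MOV R5, 33  → R5 = 33
  PUSH R0  → stack: [14]
  PUSH R3  → stack: [14, 22]
  PUSH R5  → stack: [14, 22, 33]
  POP R2  → R2 = 33, stack: [14, 22]
Final: R2 = 33

33


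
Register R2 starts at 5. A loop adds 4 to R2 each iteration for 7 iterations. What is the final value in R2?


Starting value: R2 = 5
  Iter 1: R2 = 5 + 4 = 9
  Iter 2: R2 = 9 + 4 = 13
  Iter 3: R2 = 13 + 4 = 17
  Iter 4: R2 = 17 + 4 = 21
  Iter 5: R2 = 21 + 4 = 25
  Iter 6: R2 = 25 + 4 = 29
  Iter 7: R2 = 29 + 4 = 33
Final: R2 = 33

33


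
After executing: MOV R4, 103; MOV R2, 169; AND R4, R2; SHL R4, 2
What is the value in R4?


Register state trace:
  MOV R4, 103  → R4 = 103 (0b01100111)
  MOV R2, 169  → R2 = 169 (0b10101001)
  AND R4, R2  → R4 = 103 AND 169 = 33 (0b00100001)
  SHL R4, 2  → R4 = 33 << 2 = 132
Final: R4 = 132

132


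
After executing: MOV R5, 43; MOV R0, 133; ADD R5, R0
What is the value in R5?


Register state trace:
  MOV R5, 43  → R5 = 43
  MOV R0, 133  → R0 = 133
  ADD R5, R0  → R5 = 43 + 133 = 176
Final: R5 = 176

176


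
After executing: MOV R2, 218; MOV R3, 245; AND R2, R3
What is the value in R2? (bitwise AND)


Register state trace:
  MOV R2, 218  → R2 = 218 (0b11011010)
  MOV R3, 245  → R3 = 245 (0b11110101)
  AND R2, R3  → R2 = 218 AND 245 = 208 (0b11010000)
Final: R2 = 208

208


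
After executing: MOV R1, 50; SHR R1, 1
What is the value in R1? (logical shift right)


Register state trace:
  MOV R1, 50  → R1 = 50
  SHR R1, 1  → R1 = 50 >> 1 = 50 // 2^1 = 25
Final: R1 = 25

25


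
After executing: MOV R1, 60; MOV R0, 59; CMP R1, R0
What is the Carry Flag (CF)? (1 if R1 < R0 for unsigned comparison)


Register state trace:
  MOV R1, 60  → R1 = 60
  MOV R0, 59  → R0 = 59
  CMP R1, R0  → unsigned 60 - 59: no borrow
  60 >= 59, so CF = 0
CF = 0

0


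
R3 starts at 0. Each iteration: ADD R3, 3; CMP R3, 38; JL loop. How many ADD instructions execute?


Loop trace (R3 starts at 0, target 38, step 3):
  ADD #1: R3 = 0 + 3 = 3  → 3 < 38, loop
  ADD #2: R3 = 3 + 3 = 6  → 6 < 38, loop
  ADD #3: R3 = 6 + 3 = 9  → 9 < 38, loop
  ADD #4: R3 = 9 + 3 = 12  → 12 < 38, loop
  ADD #5: R3 = 12 + 3 = 15  → 15 < 38, loop
  ADD #6: R3 = 15 + 3 = 18  → 18 < 38, loop
  ADD #7: R3 = 18 + 3 = 21  → 21 < 38, loop
  ADD #8: R3 = 21 + 3 = 24  → 24 < 38, loop
  ADD #9: R3 = 24 + 3 = 27  → 27 < 38, loop
  ADD #10: R3 = 27 + 3 = 30  → 30 < 38, loop
  ADD #11: R3 = 30 + 3 = 33  → 33 < 38, loop
  ADD #12: R3 = 33 + 3 = 36  → 36 < 38, loop
  ADD #13: R3 = 36 + 3 = 39  → 39 >= 38, exit
Total ADD instructions: 13

13


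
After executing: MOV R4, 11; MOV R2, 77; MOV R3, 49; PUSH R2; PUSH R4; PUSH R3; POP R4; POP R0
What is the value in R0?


Stack trace (top is rightmost):
  MOV R4, 11  → R4 = 11
  MOV R2, 77  → R2 = 77
  MOV R3, 49  → R3 = 49
  PUSH R2  → stack: [77]
  PUSH R4  → stack: [77, 11]
  PUSH R3  → stack: [77, 11, 49]
  POP R4  → R4 = 49, stack: [77, 11]
  POP R0  → R0 = 11, stack: [77]
Final: R0 = 11

11


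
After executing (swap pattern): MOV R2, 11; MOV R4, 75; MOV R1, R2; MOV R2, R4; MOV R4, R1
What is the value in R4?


Register state trace (swap pattern):
  MOV R2, 11  → R2 = 11
  MOV R4, 75  → R4 = 75
  MOV R1, R2  → R1 = 11  (save R2)
  MOV R2, R4  → R2 = 75  (R2 gets R4's value)
  MOV R4, R1  → R4 = 11  (R4 gets saved value)
Final: R4 = 11

11


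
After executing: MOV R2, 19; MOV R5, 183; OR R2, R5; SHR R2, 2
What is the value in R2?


Register state trace:
  MOV R2, 19  → R2 = 19 (0b00010011)
  MOV R5, 183  → R5 = 183 (0b10110111)
  OR R2, R5  → R2 = 19 OR 183 = 183 (0b10110111)
  SHR R2, 2  → R2 = 183 >> 2 = 45
Final: R2 = 45

45


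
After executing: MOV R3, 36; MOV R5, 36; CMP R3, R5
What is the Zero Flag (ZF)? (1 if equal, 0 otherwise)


Register state trace:
  MOV R3, 36  → R3 = 36
  MOV R5, 36  → R5 = 36
  CMP R3, R5  → computes 36 - 36 = 0
  Result is zero, so values are equal
ZF = 1

1


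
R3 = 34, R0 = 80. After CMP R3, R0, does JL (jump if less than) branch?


Trace:
  R3 = 34, R0 = 80
  CMP R3, R0  → compares 34 vs 80
  JL checks: is 34 less than 80?
  34 < 80, so condition is true
Branch taken: Yes

Yes


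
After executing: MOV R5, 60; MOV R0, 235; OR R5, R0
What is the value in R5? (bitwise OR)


Register state trace:
  MOV R5, 60  → R5 = 60 (0b00111100)
  MOV R0, 235  → R0 = 235 (0b11101011)
  OR R5, R0   → R5 = 60 OR 235 = 255 (0b11111111)
Final: R5 = 255

255


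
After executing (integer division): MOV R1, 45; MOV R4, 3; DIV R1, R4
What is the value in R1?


Register state trace:
  MOV R1, 45  → R1 = 45
  MOV R4, 3  → R4 = 3
  DIV R1, R4  → R1 = 45 // 3 = 15
Final: R1 = 15

15


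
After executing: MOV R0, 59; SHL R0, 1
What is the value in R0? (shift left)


Register state trace:
  MOV R0, 59  → R0 = 59
  SHL R0, 1  → R0 = 59 << 1 = 59 * 2^1 = 118
Final: R0 = 118

118


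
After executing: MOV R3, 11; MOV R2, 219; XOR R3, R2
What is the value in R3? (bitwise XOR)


Register state trace:
  MOV R3, 11  → R3 = 11 (0b00001011)
  MOV R2, 219  → R2 = 219 (0b11011011)
  XOR R3, R2  → R3 = 11 XOR 219 = 208 (0b11010000)
Final: R3 = 208

208


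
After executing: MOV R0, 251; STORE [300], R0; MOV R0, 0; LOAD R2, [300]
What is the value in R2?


Register and memory trace:
  MOV R0, 251  → R0 = 251
  STORE [300], R0  → mem[300] = 251
  MOV R0, 0  → R0 = 0
  LOAD R2, [300]  → R2 = mem[300] = 251
Final: R2 = 251

251


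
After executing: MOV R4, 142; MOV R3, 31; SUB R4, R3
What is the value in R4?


Register state trace:
  MOV R4, 142  → R4 = 142
  MOV R3, 31  → R3 = 31
  SUB R4, R3  → R4 = 142 - 31 = 111
Final: R4 = 111

111


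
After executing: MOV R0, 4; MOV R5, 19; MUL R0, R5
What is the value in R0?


Register state trace:
  MOV R0, 4  → R0 = 4
  MOV R5, 19  → R5 = 19
  MUL R0, R5  → R0 = 4 * 19 = 76
Final: R0 = 76

76


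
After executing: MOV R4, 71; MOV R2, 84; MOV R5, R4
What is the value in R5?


Register state trace:
  MOV R4, 71  → R4 = 71
  MOV R2, 84  → R2 = 84
  MOV R5, R4  → R5 = 71
Final: R5 = 71

71


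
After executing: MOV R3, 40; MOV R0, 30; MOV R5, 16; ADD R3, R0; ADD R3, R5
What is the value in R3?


Register state trace:
  MOV R3, 40  → R3 = 40
  MOV R0, 30  → R0 = 30
  MOV R5, 16  → R5 = 16
  ADD R3, R0  → R3 = 40 + 30 = 70
  ADD R3, R5  → R3 = 70 + 16 = 86
Final: R3 = 86

86


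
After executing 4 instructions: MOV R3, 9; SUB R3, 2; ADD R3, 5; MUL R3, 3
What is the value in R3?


Register state trace:
  MOV R3, 9  → R3 = 9
  SUB R3, 2  → R3 = 9 - 2 = 7
  ADD R3, 5  → R3 = 7 + 5 = 12
  MUL R3, 3  → R3 = 12 * 3 = 36
Final: R3 = 36

36


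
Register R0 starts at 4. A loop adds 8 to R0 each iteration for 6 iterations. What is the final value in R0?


Starting value: R0 = 4
  Iter 1: R0 = 4 + 8 = 12
  Iter 2: R0 = 12 + 8 = 20
  Iter 3: R0 = 20 + 8 = 28
  Iter 4: R0 = 28 + 8 = 36
  Iter 5: R0 = 36 + 8 = 44
  Iter 6: R0 = 44 + 8 = 52
Final: R0 = 52

52


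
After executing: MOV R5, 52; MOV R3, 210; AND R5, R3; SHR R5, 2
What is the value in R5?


Register state trace:
  MOV R5, 52  → R5 = 52 (0b00110100)
  MOV R3, 210  → R3 = 210 (0b11010010)
  AND R5, R3  → R5 = 52 AND 210 = 16 (0b00010000)
  SHR R5, 2  → R5 = 16 >> 2 = 4
Final: R5 = 4

4


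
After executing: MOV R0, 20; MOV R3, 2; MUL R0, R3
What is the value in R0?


Register state trace:
  MOV R0, 20  → R0 = 20
  MOV R3, 2  → R3 = 2
  MUL R0, R3  → R0 = 20 * 2 = 40
Final: R0 = 40

40


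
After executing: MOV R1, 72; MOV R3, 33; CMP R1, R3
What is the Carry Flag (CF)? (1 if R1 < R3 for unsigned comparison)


Register state trace:
  MOV R1, 72  → R1 = 72
  MOV R3, 33  → R3 = 33
  CMP R1, R3  → unsigned 72 - 33: no borrow
  72 >= 33, so CF = 0
CF = 0

0


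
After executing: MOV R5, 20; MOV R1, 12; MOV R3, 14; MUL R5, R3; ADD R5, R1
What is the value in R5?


Register state trace:
  MOV R5, 20  → R5 = 20
  MOV R1, 12  → R1 = 12
  MOV R3, 14  → R3 = 14
  MUL R5, R3  → R5 = 20 * 14 = 280
  ADD R5, R1  → R5 = 280 + 12 = 292
Final: R5 = 292

292


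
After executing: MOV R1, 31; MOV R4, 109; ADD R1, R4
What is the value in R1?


Register state trace:
  MOV R1, 31  → R1 = 31
  MOV R4, 109  → R4 = 109
  ADD R1, R4  → R1 = 31 + 109 = 140
Final: R1 = 140

140


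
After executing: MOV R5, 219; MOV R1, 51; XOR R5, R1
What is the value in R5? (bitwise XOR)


Register state trace:
  MOV R5, 219  → R5 = 219 (0b11011011)
  MOV R1, 51  → R1 = 51 (0b00110011)
  XOR R5, R1  → R5 = 219 XOR 51 = 232 (0b11101000)
Final: R5 = 232

232


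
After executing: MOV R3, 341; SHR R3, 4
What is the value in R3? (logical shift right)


Register state trace:
  MOV R3, 341  → R3 = 341
  SHR R3, 4  → R3 = 341 >> 4 = 341 // 2^4 = 21
Final: R3 = 21

21


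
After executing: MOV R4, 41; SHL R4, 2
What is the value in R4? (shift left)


Register state trace:
  MOV R4, 41  → R4 = 41
  SHL R4, 2  → R4 = 41 << 2 = 41 * 2^2 = 164
Final: R4 = 164

164


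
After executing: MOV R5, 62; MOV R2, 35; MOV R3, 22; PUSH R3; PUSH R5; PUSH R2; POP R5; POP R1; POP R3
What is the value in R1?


Stack trace (top is rightmost):
  MOV R5, 62  → R5 = 62
  MOV R2, 35  → R2 = 35
  MOV R3, 22  → R3 = 22
  PUSH R3  → stack: [22]
  PUSH R5  → stack: [22, 62]
  PUSH R2  → stack: [22, 62, 35]
  POP R5  → R5 = 35, stack: [22, 62]
  POP R1  → R1 = 62, stack: [22]
  POP R3  → R3 = 22, stack: []
Final: R1 = 62

62


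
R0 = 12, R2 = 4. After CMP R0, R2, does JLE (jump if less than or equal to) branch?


Trace:
  R0 = 12, R2 = 4
  CMP R0, R2  → compares 12 vs 4
  JLE checks: is 12 less than or equal to 4?
  12 > 4, so condition is false
Branch taken: No

No


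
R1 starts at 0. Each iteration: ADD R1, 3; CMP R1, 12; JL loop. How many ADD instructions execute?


Loop trace (R1 starts at 0, target 12, step 3):
  ADD #1: R1 = 0 + 3 = 3  → 3 < 12, loop
  ADD #2: R1 = 3 + 3 = 6  → 6 < 12, loop
  ADD #3: R1 = 6 + 3 = 9  → 9 < 12, loop
  ADD #4: R1 = 9 + 3 = 12  → 12 >= 12, exit
Total ADD instructions: 4

4


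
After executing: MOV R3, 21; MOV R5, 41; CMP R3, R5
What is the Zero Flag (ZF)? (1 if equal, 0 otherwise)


Register state trace:
  MOV R3, 21  → R3 = 21
  MOV R5, 41  → R5 = 41
  CMP R3, R5  → computes 21 - 41 = -20
  Result is nonzero, so values are not equal
ZF = 0

0


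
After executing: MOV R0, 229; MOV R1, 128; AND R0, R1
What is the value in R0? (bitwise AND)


Register state trace:
  MOV R0, 229  → R0 = 229 (0b11100101)
  MOV R1, 128  → R1 = 128 (0b10000000)
  AND R0, R1  → R0 = 229 AND 128 = 128 (0b10000000)
Final: R0 = 128

128


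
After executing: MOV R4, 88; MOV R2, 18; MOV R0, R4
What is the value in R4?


Register state trace:
  MOV R4, 88  → R4 = 88
  MOV R2, 18  → R2 = 18
  MOV R0, R4  → R0 = 88
Final: R4 = 88

88


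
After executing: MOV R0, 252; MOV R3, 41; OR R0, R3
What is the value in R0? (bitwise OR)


Register state trace:
  MOV R0, 252  → R0 = 252 (0b11111100)
  MOV R3, 41  → R3 = 41 (0b00101001)
  OR R0, R3   → R0 = 252 OR 41 = 253 (0b11111101)
Final: R0 = 253

253


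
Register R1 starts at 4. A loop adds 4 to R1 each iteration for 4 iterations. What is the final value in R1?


Starting value: R1 = 4
  Iter 1: R1 = 4 + 4 = 8
  Iter 2: R1 = 8 + 4 = 12
  Iter 3: R1 = 12 + 4 = 16
  Iter 4: R1 = 16 + 4 = 20
Final: R1 = 20

20


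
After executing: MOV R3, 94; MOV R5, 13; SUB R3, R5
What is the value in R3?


Register state trace:
  MOV R3, 94  → R3 = 94
  MOV R5, 13  → R5 = 13
  SUB R3, R5  → R3 = 94 - 13 = 81
Final: R3 = 81

81


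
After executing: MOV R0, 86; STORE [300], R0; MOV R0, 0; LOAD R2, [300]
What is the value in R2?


Register and memory trace:
  MOV R0, 86  → R0 = 86
  STORE [300], R0  → mem[300] = 86
  MOV R0, 0  → R0 = 0
  LOAD R2, [300]  → R2 = mem[300] = 86
Final: R2 = 86

86


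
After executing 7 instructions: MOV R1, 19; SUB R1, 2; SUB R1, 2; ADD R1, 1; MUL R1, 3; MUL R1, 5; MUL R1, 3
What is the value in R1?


Register state trace:
  MOV R1, 19  → R1 = 19
  SUB R1, 2  → R1 = 19 - 2 = 17
  SUB R1, 2  → R1 = 17 - 2 = 15
  ADD R1, 1  → R1 = 15 + 1 = 16
  MUL R1, 3  → R1 = 16 * 3 = 48
  MUL R1, 5  → R1 = 48 * 5 = 240
  MUL R1, 3  → R1 = 240 * 3 = 720
Final: R1 = 720

720


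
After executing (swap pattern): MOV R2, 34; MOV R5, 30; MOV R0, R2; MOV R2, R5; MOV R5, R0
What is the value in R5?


Register state trace (swap pattern):
  MOV R2, 34  → R2 = 34
  MOV R5, 30  → R5 = 30
  MOV R0, R2  → R0 = 34  (save R2)
  MOV R2, R5  → R2 = 30  (R2 gets R5's value)
  MOV R5, R0  → R5 = 34  (R5 gets saved value)
Final: R5 = 34

34


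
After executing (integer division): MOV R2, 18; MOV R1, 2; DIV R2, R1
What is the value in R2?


Register state trace:
  MOV R2, 18  → R2 = 18
  MOV R1, 2  → R1 = 2
  DIV R2, R1  → R2 = 18 // 2 = 9
Final: R2 = 9

9


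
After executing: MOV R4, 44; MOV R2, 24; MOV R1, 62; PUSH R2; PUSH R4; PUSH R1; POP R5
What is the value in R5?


Stack trace (top is rightmost):
  MOV R4, 44  → R4 = 44
  MOV R2, 24  → R2 = 24
  MOV R1, 62  → R1 = 62
  PUSH R2  → stack: [24]
  PUSH R4  → stack: [24, 44]
  PUSH R1  → stack: [24, 44, 62]
  POP R5  → R5 = 62, stack: [24, 44]
Final: R5 = 62

62


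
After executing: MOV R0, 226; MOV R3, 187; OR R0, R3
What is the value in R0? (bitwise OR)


Register state trace:
  MOV R0, 226  → R0 = 226 (0b11100010)
  MOV R3, 187  → R3 = 187 (0b10111011)
  OR R0, R3   → R0 = 226 OR 187 = 251 (0b11111011)
Final: R0 = 251

251


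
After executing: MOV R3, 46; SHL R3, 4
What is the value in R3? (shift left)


Register state trace:
  MOV R3, 46  → R3 = 46
  SHL R3, 4  → R3 = 46 << 4 = 46 * 2^4 = 736
Final: R3 = 736

736


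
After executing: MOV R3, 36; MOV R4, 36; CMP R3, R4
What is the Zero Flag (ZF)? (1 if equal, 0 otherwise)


Register state trace:
  MOV R3, 36  → R3 = 36
  MOV R4, 36  → R4 = 36
  CMP R3, R4  → computes 36 - 36 = 0
  Result is zero, so values are equal
ZF = 1

1


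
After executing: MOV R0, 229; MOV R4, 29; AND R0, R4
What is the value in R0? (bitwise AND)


Register state trace:
  MOV R0, 229  → R0 = 229 (0b11100101)
  MOV R4, 29  → R4 = 29 (0b00011101)
  AND R0, R4  → R0 = 229 AND 29 = 5 (0b00000101)
Final: R0 = 5

5


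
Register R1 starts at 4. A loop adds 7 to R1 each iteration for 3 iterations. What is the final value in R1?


Starting value: R1 = 4
  Iter 1: R1 = 4 + 7 = 11
  Iter 2: R1 = 11 + 7 = 18
  Iter 3: R1 = 18 + 7 = 25
Final: R1 = 25

25


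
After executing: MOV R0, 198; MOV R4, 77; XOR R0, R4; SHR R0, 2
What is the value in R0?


Register state trace:
  MOV R0, 198  → R0 = 198 (0b11000110)
  MOV R4, 77  → R4 = 77 (0b01001101)
  XOR R0, R4  → R0 = 198 XOR 77 = 139 (0b10001011)
  SHR R0, 2  → R0 = 139 >> 2 = 34
Final: R0 = 34

34


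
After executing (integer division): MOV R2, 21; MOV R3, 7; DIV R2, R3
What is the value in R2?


Register state trace:
  MOV R2, 21  → R2 = 21
  MOV R3, 7  → R3 = 7
  DIV R2, R3  → R2 = 21 // 7 = 3
Final: R2 = 3

3


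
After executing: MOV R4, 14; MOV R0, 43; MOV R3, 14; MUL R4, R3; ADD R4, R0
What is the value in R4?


Register state trace:
  MOV R4, 14  → R4 = 14
  MOV R0, 43  → R0 = 43
  MOV R3, 14  → R3 = 14
  MUL R4, R3  → R4 = 14 * 14 = 196
  ADD R4, R0  → R4 = 196 + 43 = 239
Final: R4 = 239

239


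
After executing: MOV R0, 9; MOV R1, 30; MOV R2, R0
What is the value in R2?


Register state trace:
  MOV R0, 9  → R0 = 9
  MOV R1, 30  → R1 = 30
  MOV R2, R0  → R2 = 9
Final: R2 = 9

9


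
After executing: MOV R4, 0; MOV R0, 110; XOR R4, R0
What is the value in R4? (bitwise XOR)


Register state trace:
  MOV R4, 0  → R4 = 0 (0b00000000)
  MOV R0, 110  → R0 = 110 (0b01101110)
  XOR R4, R0  → R4 = 0 XOR 110 = 110 (0b01101110)
Final: R4 = 110

110


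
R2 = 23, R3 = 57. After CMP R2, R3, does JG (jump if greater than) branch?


Trace:
  R2 = 23, R3 = 57
  CMP R2, R3  → compares 23 vs 57
  JG checks: is 23 greater than 57?
  23 < 57, so condition is false
Branch taken: No

No


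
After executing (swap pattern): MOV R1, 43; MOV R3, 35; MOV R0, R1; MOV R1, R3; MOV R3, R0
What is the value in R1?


Register state trace (swap pattern):
  MOV R1, 43  → R1 = 43
  MOV R3, 35  → R3 = 35
  MOV R0, R1  → R0 = 43  (save R1)
  MOV R1, R3  → R1 = 35  (R1 gets R3's value)
  MOV R3, R0  → R3 = 43  (R3 gets saved value)
Final: R1 = 35

35


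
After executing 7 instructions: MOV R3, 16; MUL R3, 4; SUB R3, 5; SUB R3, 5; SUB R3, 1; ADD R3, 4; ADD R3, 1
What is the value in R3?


Register state trace:
  MOV R3, 16  → R3 = 16
  MUL R3, 4  → R3 = 16 * 4 = 64
  SUB R3, 5  → R3 = 64 - 5 = 59
  SUB R3, 5  → R3 = 59 - 5 = 54
  SUB R3, 1  → R3 = 54 - 1 = 53
  ADD R3, 4  → R3 = 53 + 4 = 57
  ADD R3, 1  → R3 = 57 + 1 = 58
Final: R3 = 58

58


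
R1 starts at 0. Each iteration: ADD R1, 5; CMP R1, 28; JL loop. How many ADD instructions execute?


Loop trace (R1 starts at 0, target 28, step 5):
  ADD #1: R1 = 0 + 5 = 5  → 5 < 28, loop
  ADD #2: R1 = 5 + 5 = 10  → 10 < 28, loop
  ADD #3: R1 = 10 + 5 = 15  → 15 < 28, loop
  ADD #4: R1 = 15 + 5 = 20  → 20 < 28, loop
  ADD #5: R1 = 20 + 5 = 25  → 25 < 28, loop
  ADD #6: R1 = 25 + 5 = 30  → 30 >= 28, exit
Total ADD instructions: 6

6


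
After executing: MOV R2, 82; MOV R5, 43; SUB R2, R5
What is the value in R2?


Register state trace:
  MOV R2, 82  → R2 = 82
  MOV R5, 43  → R5 = 43
  SUB R2, R5  → R2 = 82 - 43 = 39
Final: R2 = 39

39


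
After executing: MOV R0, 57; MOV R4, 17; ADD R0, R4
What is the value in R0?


Register state trace:
  MOV R0, 57  → R0 = 57
  MOV R4, 17  → R4 = 17
  ADD R0, R4  → R0 = 57 + 17 = 74
Final: R0 = 74

74


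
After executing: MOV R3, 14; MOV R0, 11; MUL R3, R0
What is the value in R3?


Register state trace:
  MOV R3, 14  → R3 = 14
  MOV R0, 11  → R0 = 11
  MUL R3, R0  → R3 = 14 * 11 = 154
Final: R3 = 154

154


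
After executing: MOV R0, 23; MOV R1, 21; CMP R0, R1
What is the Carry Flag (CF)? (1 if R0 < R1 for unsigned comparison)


Register state trace:
  MOV R0, 23  → R0 = 23
  MOV R1, 21  → R1 = 21
  CMP R0, R1  → unsigned 23 - 21: no borrow
  23 >= 21, so CF = 0
CF = 0

0


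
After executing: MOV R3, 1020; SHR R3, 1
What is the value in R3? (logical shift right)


Register state trace:
  MOV R3, 1020  → R3 = 1020
  SHR R3, 1  → R3 = 1020 >> 1 = 1020 // 2^1 = 510
Final: R3 = 510

510


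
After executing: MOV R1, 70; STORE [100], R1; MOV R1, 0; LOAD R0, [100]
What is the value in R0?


Register and memory trace:
  MOV R1, 70  → R1 = 70
  STORE [100], R1  → mem[100] = 70
  MOV R1, 0  → R1 = 0
  LOAD R0, [100]  → R0 = mem[100] = 70
Final: R0 = 70

70


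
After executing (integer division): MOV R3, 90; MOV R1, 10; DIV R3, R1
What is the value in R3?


Register state trace:
  MOV R3, 90  → R3 = 90
  MOV R1, 10  → R1 = 10
  DIV R3, R1  → R3 = 90 // 10 = 9
Final: R3 = 9

9


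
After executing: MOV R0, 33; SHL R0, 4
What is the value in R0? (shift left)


Register state trace:
  MOV R0, 33  → R0 = 33
  SHL R0, 4  → R0 = 33 << 4 = 33 * 2^4 = 528
Final: R0 = 528

528


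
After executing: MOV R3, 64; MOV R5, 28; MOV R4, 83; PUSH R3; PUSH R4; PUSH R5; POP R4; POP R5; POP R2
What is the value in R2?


Stack trace (top is rightmost):
  MOV R3, 64  → R3 = 64
  MOV R5, 28  → R5 = 28
  MOV R4, 83  → R4 = 83
  PUSH R3  → stack: [64]
  PUSH R4  → stack: [64, 83]
  PUSH R5  → stack: [64, 83, 28]
  POP R4  → R4 = 28, stack: [64, 83]
  POP R5  → R5 = 83, stack: [64]
  POP R2  → R2 = 64, stack: []
Final: R2 = 64

64


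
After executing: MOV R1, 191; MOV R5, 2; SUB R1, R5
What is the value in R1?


Register state trace:
  MOV R1, 191  → R1 = 191
  MOV R5, 2  → R5 = 2
  SUB R1, R5  → R1 = 191 - 2 = 189
Final: R1 = 189

189


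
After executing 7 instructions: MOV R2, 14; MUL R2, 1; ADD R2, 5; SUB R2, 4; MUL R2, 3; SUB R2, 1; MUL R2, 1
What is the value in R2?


Register state trace:
  MOV R2, 14  → R2 = 14
  MUL R2, 1  → R2 = 14 * 1 = 14
  ADD R2, 5  → R2 = 14 + 5 = 19
  SUB R2, 4  → R2 = 19 - 4 = 15
  MUL R2, 3  → R2 = 15 * 3 = 45
  SUB R2, 1  → R2 = 45 - 1 = 44
  MUL R2, 1  → R2 = 44 * 1 = 44
Final: R2 = 44

44


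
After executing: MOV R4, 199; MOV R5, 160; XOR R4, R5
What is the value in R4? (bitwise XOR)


Register state trace:
  MOV R4, 199  → R4 = 199 (0b11000111)
  MOV R5, 160  → R5 = 160 (0b10100000)
  XOR R4, R5  → R4 = 199 XOR 160 = 103 (0b01100111)
Final: R4 = 103

103


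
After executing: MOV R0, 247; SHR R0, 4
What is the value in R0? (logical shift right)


Register state trace:
  MOV R0, 247  → R0 = 247
  SHR R0, 4  → R0 = 247 >> 4 = 247 // 2^4 = 15
Final: R0 = 15

15


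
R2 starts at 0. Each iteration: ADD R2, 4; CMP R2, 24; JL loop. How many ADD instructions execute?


Loop trace (R2 starts at 0, target 24, step 4):
  ADD #1: R2 = 0 + 4 = 4  → 4 < 24, loop
  ADD #2: R2 = 4 + 4 = 8  → 8 < 24, loop
  ADD #3: R2 = 8 + 4 = 12  → 12 < 24, loop
  ADD #4: R2 = 12 + 4 = 16  → 16 < 24, loop
  ADD #5: R2 = 16 + 4 = 20  → 20 < 24, loop
  ADD #6: R2 = 20 + 4 = 24  → 24 >= 24, exit
Total ADD instructions: 6

6


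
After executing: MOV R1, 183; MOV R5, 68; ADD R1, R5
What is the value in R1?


Register state trace:
  MOV R1, 183  → R1 = 183
  MOV R5, 68  → R5 = 68
  ADD R1, R5  → R1 = 183 + 68 = 251
Final: R1 = 251

251


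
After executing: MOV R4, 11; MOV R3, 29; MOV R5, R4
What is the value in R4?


Register state trace:
  MOV R4, 11  → R4 = 11
  MOV R3, 29  → R3 = 29
  MOV R5, R4  → R5 = 11
Final: R4 = 11

11


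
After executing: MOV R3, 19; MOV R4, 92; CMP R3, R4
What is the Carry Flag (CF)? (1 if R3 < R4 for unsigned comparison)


Register state trace:
  MOV R3, 19  → R3 = 19
  MOV R4, 92  → R4 = 92
  CMP R3, R4  → unsigned 19 - 92: borrow occurs
  19 < 92, so CF = 1
CF = 1

1


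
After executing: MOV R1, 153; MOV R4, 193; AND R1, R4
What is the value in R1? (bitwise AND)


Register state trace:
  MOV R1, 153  → R1 = 153 (0b10011001)
  MOV R4, 193  → R4 = 193 (0b11000001)
  AND R1, R4  → R1 = 153 AND 193 = 129 (0b10000001)
Final: R1 = 129

129


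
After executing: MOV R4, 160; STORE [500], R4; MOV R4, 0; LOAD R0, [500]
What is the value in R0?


Register and memory trace:
  MOV R4, 160  → R4 = 160
  STORE [500], R4  → mem[500] = 160
  MOV R4, 0  → R4 = 0
  LOAD R0, [500]  → R0 = mem[500] = 160
Final: R0 = 160

160


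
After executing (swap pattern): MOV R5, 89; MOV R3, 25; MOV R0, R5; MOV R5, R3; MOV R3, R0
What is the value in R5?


Register state trace (swap pattern):
  MOV R5, 89  → R5 = 89
  MOV R3, 25  → R3 = 25
  MOV R0, R5  → R0 = 89  (save R5)
  MOV R5, R3  → R5 = 25  (R5 gets R3's value)
  MOV R3, R0  → R3 = 89  (R3 gets saved value)
Final: R5 = 25

25


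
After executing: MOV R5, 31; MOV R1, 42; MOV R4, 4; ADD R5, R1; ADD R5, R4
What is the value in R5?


Register state trace:
  MOV R5, 31  → R5 = 31
  MOV R1, 42  → R1 = 42
  MOV R4, 4  → R4 = 4
  ADD R5, R1  → R5 = 31 + 42 = 73
  ADD R5, R4  → R5 = 73 + 4 = 77
Final: R5 = 77

77


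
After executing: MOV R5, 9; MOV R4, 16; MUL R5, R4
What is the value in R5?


Register state trace:
  MOV R5, 9  → R5 = 9
  MOV R4, 16  → R4 = 16
  MUL R5, R4  → R5 = 9 * 16 = 144
Final: R5 = 144

144


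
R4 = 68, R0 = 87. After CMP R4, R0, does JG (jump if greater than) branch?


Trace:
  R4 = 68, R0 = 87
  CMP R4, R0  → compares 68 vs 87
  JG checks: is 68 greater than 87?
  68 < 87, so condition is false
Branch taken: No

No


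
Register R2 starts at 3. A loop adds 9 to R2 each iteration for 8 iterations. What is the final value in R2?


Starting value: R2 = 3
  Iter 1: R2 = 3 + 9 = 12
  Iter 2: R2 = 12 + 9 = 21
  Iter 3: R2 = 21 + 9 = 30
  Iter 4: R2 = 30 + 9 = 39
  Iter 5: R2 = 39 + 9 = 48
  Iter 6: R2 = 48 + 9 = 57
  Iter 7: R2 = 57 + 9 = 66
  Iter 8: R2 = 66 + 9 = 75
Final: R2 = 75

75


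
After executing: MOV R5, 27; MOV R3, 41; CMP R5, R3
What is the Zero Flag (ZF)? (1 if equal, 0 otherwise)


Register state trace:
  MOV R5, 27  → R5 = 27
  MOV R3, 41  → R3 = 41
  CMP R5, R3  → computes 27 - 41 = -14
  Result is nonzero, so values are not equal
ZF = 0

0


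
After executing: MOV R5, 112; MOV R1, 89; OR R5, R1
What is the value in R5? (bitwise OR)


Register state trace:
  MOV R5, 112  → R5 = 112 (0b01110000)
  MOV R1, 89  → R1 = 89 (0b01011001)
  OR R5, R1   → R5 = 112 OR 89 = 121 (0b01111001)
Final: R5 = 121

121


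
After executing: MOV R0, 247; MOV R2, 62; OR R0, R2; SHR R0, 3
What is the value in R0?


Register state trace:
  MOV R0, 247  → R0 = 247 (0b11110111)
  MOV R2, 62  → R2 = 62 (0b00111110)
  OR R0, R2  → R0 = 247 OR 62 = 255 (0b11111111)
  SHR R0, 3  → R0 = 255 >> 3 = 31
Final: R0 = 31

31


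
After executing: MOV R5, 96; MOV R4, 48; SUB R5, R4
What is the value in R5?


Register state trace:
  MOV R5, 96  → R5 = 96
  MOV R4, 48  → R4 = 48
  SUB R5, R4  → R5 = 96 - 48 = 48
Final: R5 = 48

48


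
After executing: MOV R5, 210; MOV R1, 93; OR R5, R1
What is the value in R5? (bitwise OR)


Register state trace:
  MOV R5, 210  → R5 = 210 (0b11010010)
  MOV R1, 93  → R1 = 93 (0b01011101)
  OR R5, R1   → R5 = 210 OR 93 = 223 (0b11011111)
Final: R5 = 223

223


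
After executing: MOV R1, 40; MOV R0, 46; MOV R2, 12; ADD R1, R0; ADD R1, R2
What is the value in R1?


Register state trace:
  MOV R1, 40  → R1 = 40
  MOV R0, 46  → R0 = 46
  MOV R2, 12  → R2 = 12
  ADD R1, R0  → R1 = 40 + 46 = 86
  ADD R1, R2  → R1 = 86 + 12 = 98
Final: R1 = 98

98


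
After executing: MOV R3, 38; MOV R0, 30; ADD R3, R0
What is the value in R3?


Register state trace:
  MOV R3, 38  → R3 = 38
  MOV R0, 30  → R0 = 30
  ADD R3, R0  → R3 = 38 + 30 = 68
Final: R3 = 68

68


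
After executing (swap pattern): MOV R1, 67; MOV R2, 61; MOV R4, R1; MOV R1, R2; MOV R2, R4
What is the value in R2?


Register state trace (swap pattern):
  MOV R1, 67  → R1 = 67
  MOV R2, 61  → R2 = 61
  MOV R4, R1  → R4 = 67  (save R1)
  MOV R1, R2  → R1 = 61  (R1 gets R2's value)
  MOV R2, R4  → R2 = 67  (R2 gets saved value)
Final: R2 = 67

67


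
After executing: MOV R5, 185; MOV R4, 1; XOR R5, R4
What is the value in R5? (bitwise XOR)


Register state trace:
  MOV R5, 185  → R5 = 185 (0b10111001)
  MOV R4, 1  → R4 = 1 (0b00000001)
  XOR R5, R4  → R5 = 185 XOR 1 = 184 (0b10111000)
Final: R5 = 184

184


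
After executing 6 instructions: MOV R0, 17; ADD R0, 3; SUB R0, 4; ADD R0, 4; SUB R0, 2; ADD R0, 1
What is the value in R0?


Register state trace:
  MOV R0, 17  → R0 = 17
  ADD R0, 3  → R0 = 17 + 3 = 20
  SUB R0, 4  → R0 = 20 - 4 = 16
  ADD R0, 4  → R0 = 16 + 4 = 20
  SUB R0, 2  → R0 = 20 - 2 = 18
  ADD R0, 1  → R0 = 18 + 1 = 19
Final: R0 = 19

19


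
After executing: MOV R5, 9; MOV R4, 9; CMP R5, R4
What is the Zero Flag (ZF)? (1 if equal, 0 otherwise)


Register state trace:
  MOV R5, 9  → R5 = 9
  MOV R4, 9  → R4 = 9
  CMP R5, R4  → computes 9 - 9 = 0
  Result is zero, so values are equal
ZF = 1

1


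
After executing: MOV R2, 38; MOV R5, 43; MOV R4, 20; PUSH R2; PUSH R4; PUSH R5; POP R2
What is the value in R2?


Stack trace (top is rightmost):
  MOV R2, 38  → R2 = 38
  MOV R5, 43  → R5 = 43
  MOV R4, 20  → R4 = 20
  PUSH R2  → stack: [38]
  PUSH R4  → stack: [38, 20]
  PUSH R5  → stack: [38, 20, 43]
  POP R2  → R2 = 43, stack: [38, 20]
Final: R2 = 43

43


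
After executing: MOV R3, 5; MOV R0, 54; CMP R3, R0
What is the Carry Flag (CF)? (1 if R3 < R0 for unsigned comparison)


Register state trace:
  MOV R3, 5  → R3 = 5
  MOV R0, 54  → R0 = 54
  CMP R3, R0  → unsigned 5 - 54: borrow occurs
  5 < 54, so CF = 1
CF = 1

1


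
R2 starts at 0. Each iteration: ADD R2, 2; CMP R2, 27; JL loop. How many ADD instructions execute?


Loop trace (R2 starts at 0, target 27, step 2):
  ADD #1: R2 = 0 + 2 = 2  → 2 < 27, loop
  ADD #2: R2 = 2 + 2 = 4  → 4 < 27, loop
  ADD #3: R2 = 4 + 2 = 6  → 6 < 27, loop
  ADD #4: R2 = 6 + 2 = 8  → 8 < 27, loop
  ADD #5: R2 = 8 + 2 = 10  → 10 < 27, loop
  ADD #6: R2 = 10 + 2 = 12  → 12 < 27, loop
  ADD #7: R2 = 12 + 2 = 14  → 14 < 27, loop
  ADD #8: R2 = 14 + 2 = 16  → 16 < 27, loop
  ADD #9: R2 = 16 + 2 = 18  → 18 < 27, loop
  ADD #10: R2 = 18 + 2 = 20  → 20 < 27, loop
  ADD #11: R2 = 20 + 2 = 22  → 22 < 27, loop
  ADD #12: R2 = 22 + 2 = 24  → 24 < 27, loop
  ADD #13: R2 = 24 + 2 = 26  → 26 < 27, loop
  ADD #14: R2 = 26 + 2 = 28  → 28 >= 27, exit
Total ADD instructions: 14

14


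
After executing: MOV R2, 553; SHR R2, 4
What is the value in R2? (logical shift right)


Register state trace:
  MOV R2, 553  → R2 = 553
  SHR R2, 4  → R2 = 553 >> 4 = 553 // 2^4 = 34
Final: R2 = 34

34


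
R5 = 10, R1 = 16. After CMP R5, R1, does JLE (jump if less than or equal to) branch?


Trace:
  R5 = 10, R1 = 16
  CMP R5, R1  → compares 10 vs 16
  JLE checks: is 10 less than or equal to 16?
  10 < 16, so condition is true
Branch taken: Yes

Yes


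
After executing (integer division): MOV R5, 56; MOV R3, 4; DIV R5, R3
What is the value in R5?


Register state trace:
  MOV R5, 56  → R5 = 56
  MOV R3, 4  → R3 = 4
  DIV R5, R3  → R5 = 56 // 4 = 14
Final: R5 = 14

14


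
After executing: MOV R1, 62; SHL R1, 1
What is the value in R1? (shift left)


Register state trace:
  MOV R1, 62  → R1 = 62
  SHL R1, 1  → R1 = 62 << 1 = 62 * 2^1 = 124
Final: R1 = 124

124


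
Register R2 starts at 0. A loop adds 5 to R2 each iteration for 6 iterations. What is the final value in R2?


Starting value: R2 = 0
  Iter 1: R2 = 0 + 5 = 5
  Iter 2: R2 = 5 + 5 = 10
  Iter 3: R2 = 10 + 5 = 15
  Iter 4: R2 = 15 + 5 = 20
  Iter 5: R2 = 20 + 5 = 25
  Iter 6: R2 = 25 + 5 = 30
Final: R2 = 30

30


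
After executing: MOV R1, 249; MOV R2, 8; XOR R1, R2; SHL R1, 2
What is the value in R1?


Register state trace:
  MOV R1, 249  → R1 = 249 (0b11111001)
  MOV R2, 8  → R2 = 8 (0b00001000)
  XOR R1, R2  → R1 = 249 XOR 8 = 241 (0b11110001)
  SHL R1, 2  → R1 = 241 << 2 = 964
Final: R1 = 964

964


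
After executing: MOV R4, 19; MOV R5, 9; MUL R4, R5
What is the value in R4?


Register state trace:
  MOV R4, 19  → R4 = 19
  MOV R5, 9  → R5 = 9
  MUL R4, R5  → R4 = 19 * 9 = 171
Final: R4 = 171

171


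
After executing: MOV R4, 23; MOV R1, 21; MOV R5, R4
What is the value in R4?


Register state trace:
  MOV R4, 23  → R4 = 23
  MOV R1, 21  → R1 = 21
  MOV R5, R4  → R5 = 23
Final: R4 = 23

23


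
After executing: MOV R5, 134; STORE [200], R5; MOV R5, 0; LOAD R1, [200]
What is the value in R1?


Register and memory trace:
  MOV R5, 134  → R5 = 134
  STORE [200], R5  → mem[200] = 134
  MOV R5, 0  → R5 = 0
  LOAD R1, [200]  → R1 = mem[200] = 134
Final: R1 = 134

134


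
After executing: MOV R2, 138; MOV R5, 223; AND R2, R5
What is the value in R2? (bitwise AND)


Register state trace:
  MOV R2, 138  → R2 = 138 (0b10001010)
  MOV R5, 223  → R5 = 223 (0b11011111)
  AND R2, R5  → R2 = 138 AND 223 = 138 (0b10001010)
Final: R2 = 138

138


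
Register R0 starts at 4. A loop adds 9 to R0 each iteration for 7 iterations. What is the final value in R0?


Starting value: R0 = 4
  Iter 1: R0 = 4 + 9 = 13
  Iter 2: R0 = 13 + 9 = 22
  Iter 3: R0 = 22 + 9 = 31
  Iter 4: R0 = 31 + 9 = 40
  Iter 5: R0 = 40 + 9 = 49
  Iter 6: R0 = 49 + 9 = 58
  Iter 7: R0 = 58 + 9 = 67
Final: R0 = 67

67


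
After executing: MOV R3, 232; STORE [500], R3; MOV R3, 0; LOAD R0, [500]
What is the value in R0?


Register and memory trace:
  MOV R3, 232  → R3 = 232
  STORE [500], R3  → mem[500] = 232
  MOV R3, 0  → R3 = 0
  LOAD R0, [500]  → R0 = mem[500] = 232
Final: R0 = 232

232


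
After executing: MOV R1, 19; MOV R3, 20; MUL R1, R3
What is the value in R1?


Register state trace:
  MOV R1, 19  → R1 = 19
  MOV R3, 20  → R3 = 20
  MUL R1, R3  → R1 = 19 * 20 = 380
Final: R1 = 380

380


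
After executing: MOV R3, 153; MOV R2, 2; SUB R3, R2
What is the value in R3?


Register state trace:
  MOV R3, 153  → R3 = 153
  MOV R2, 2  → R2 = 2
  SUB R3, R2  → R3 = 153 - 2 = 151
Final: R3 = 151

151


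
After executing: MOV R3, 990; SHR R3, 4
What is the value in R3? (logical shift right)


Register state trace:
  MOV R3, 990  → R3 = 990
  SHR R3, 4  → R3 = 990 >> 4 = 990 // 2^4 = 61
Final: R3 = 61

61


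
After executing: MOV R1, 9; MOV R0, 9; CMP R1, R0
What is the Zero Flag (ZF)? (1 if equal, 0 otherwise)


Register state trace:
  MOV R1, 9  → R1 = 9
  MOV R0, 9  → R0 = 9
  CMP R1, R0  → computes 9 - 9 = 0
  Result is zero, so values are equal
ZF = 1

1


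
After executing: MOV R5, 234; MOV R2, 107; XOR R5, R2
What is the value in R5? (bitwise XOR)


Register state trace:
  MOV R5, 234  → R5 = 234 (0b11101010)
  MOV R2, 107  → R2 = 107 (0b01101011)
  XOR R5, R2  → R5 = 234 XOR 107 = 129 (0b10000001)
Final: R5 = 129

129


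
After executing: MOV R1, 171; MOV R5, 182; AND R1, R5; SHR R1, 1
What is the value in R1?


Register state trace:
  MOV R1, 171  → R1 = 171 (0b10101011)
  MOV R5, 182  → R5 = 182 (0b10110110)
  AND R1, R5  → R1 = 171 AND 182 = 162 (0b10100010)
  SHR R1, 1  → R1 = 162 >> 1 = 81
Final: R1 = 81

81


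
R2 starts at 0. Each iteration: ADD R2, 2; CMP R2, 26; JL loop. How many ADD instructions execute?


Loop trace (R2 starts at 0, target 26, step 2):
  ADD #1: R2 = 0 + 2 = 2  → 2 < 26, loop
  ADD #2: R2 = 2 + 2 = 4  → 4 < 26, loop
  ADD #3: R2 = 4 + 2 = 6  → 6 < 26, loop
  ADD #4: R2 = 6 + 2 = 8  → 8 < 26, loop
  ADD #5: R2 = 8 + 2 = 10  → 10 < 26, loop
  ADD #6: R2 = 10 + 2 = 12  → 12 < 26, loop
  ADD #7: R2 = 12 + 2 = 14  → 14 < 26, loop
  ADD #8: R2 = 14 + 2 = 16  → 16 < 26, loop
  ADD #9: R2 = 16 + 2 = 18  → 18 < 26, loop
  ADD #10: R2 = 18 + 2 = 20  → 20 < 26, loop
  ADD #11: R2 = 20 + 2 = 22  → 22 < 26, loop
  ADD #12: R2 = 22 + 2 = 24  → 24 < 26, loop
  ADD #13: R2 = 24 + 2 = 26  → 26 >= 26, exit
Total ADD instructions: 13

13


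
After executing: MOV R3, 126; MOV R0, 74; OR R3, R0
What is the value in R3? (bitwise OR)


Register state trace:
  MOV R3, 126  → R3 = 126 (0b01111110)
  MOV R0, 74  → R0 = 74 (0b01001010)
  OR R3, R0   → R3 = 126 OR 74 = 126 (0b01111110)
Final: R3 = 126

126


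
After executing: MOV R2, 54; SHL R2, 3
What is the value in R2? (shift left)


Register state trace:
  MOV R2, 54  → R2 = 54
  SHL R2, 3  → R2 = 54 << 3 = 54 * 2^3 = 432
Final: R2 = 432

432


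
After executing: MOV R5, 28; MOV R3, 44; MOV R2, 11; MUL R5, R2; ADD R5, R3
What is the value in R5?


Register state trace:
  MOV R5, 28  → R5 = 28
  MOV R3, 44  → R3 = 44
  MOV R2, 11  → R2 = 11
  MUL R5, R2  → R5 = 28 * 11 = 308
  ADD R5, R3  → R5 = 308 + 44 = 352
Final: R5 = 352

352


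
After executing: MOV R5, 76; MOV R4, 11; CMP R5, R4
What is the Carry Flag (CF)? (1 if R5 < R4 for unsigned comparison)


Register state trace:
  MOV R5, 76  → R5 = 76
  MOV R4, 11  → R4 = 11
  CMP R5, R4  → unsigned 76 - 11: no borrow
  76 >= 11, so CF = 0
CF = 0

0


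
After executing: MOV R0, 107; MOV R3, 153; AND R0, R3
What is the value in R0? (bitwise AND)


Register state trace:
  MOV R0, 107  → R0 = 107 (0b01101011)
  MOV R3, 153  → R3 = 153 (0b10011001)
  AND R0, R3  → R0 = 107 AND 153 = 9 (0b00001001)
Final: R0 = 9

9


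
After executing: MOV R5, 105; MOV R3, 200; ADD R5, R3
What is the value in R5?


Register state trace:
  MOV R5, 105  → R5 = 105
  MOV R3, 200  → R3 = 200
  ADD R5, R3  → R5 = 105 + 200 = 305
Final: R5 = 305

305


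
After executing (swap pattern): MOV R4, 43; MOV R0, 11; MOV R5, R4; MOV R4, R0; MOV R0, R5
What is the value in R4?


Register state trace (swap pattern):
  MOV R4, 43  → R4 = 43
  MOV R0, 11  → R0 = 11
  MOV R5, R4  → R5 = 43  (save R4)
  MOV R4, R0  → R4 = 11  (R4 gets R0's value)
  MOV R0, R5  → R0 = 43  (R0 gets saved value)
Final: R4 = 11

11


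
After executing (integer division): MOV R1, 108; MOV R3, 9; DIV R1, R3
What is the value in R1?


Register state trace:
  MOV R1, 108  → R1 = 108
  MOV R3, 9  → R3 = 9
  DIV R1, R3  → R1 = 108 // 9 = 12
Final: R1 = 12

12


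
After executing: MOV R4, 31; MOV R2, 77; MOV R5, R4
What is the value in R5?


Register state trace:
  MOV R4, 31  → R4 = 31
  MOV R2, 77  → R2 = 77
  MOV R5, R4  → R5 = 31
Final: R5 = 31

31


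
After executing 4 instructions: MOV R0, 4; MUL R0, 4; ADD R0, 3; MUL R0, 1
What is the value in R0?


Register state trace:
  MOV R0, 4  → R0 = 4
  MUL R0, 4  → R0 = 4 * 4 = 16
  ADD R0, 3  → R0 = 16 + 3 = 19
  MUL R0, 1  → R0 = 19 * 1 = 19
Final: R0 = 19

19


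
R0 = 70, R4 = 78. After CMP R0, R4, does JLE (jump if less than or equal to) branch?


Trace:
  R0 = 70, R4 = 78
  CMP R0, R4  → compares 70 vs 78
  JLE checks: is 70 less than or equal to 78?
  70 < 78, so condition is true
Branch taken: Yes

Yes


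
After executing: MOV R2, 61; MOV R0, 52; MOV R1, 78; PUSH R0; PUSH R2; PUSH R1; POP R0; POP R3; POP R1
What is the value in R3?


Stack trace (top is rightmost):
  MOV R2, 61  → R2 = 61
  MOV R0, 52  → R0 = 52
  MOV R1, 78  → R1 = 78
  PUSH R0  → stack: [52]
  PUSH R2  → stack: [52, 61]
  PUSH R1  → stack: [52, 61, 78]
  POP R0  → R0 = 78, stack: [52, 61]
  POP R3  → R3 = 61, stack: [52]
  POP R1  → R1 = 52, stack: []
Final: R3 = 61

61


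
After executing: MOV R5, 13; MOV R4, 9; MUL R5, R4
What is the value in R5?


Register state trace:
  MOV R5, 13  → R5 = 13
  MOV R4, 9  → R4 = 9
  MUL R5, R4  → R5 = 13 * 9 = 117
Final: R5 = 117

117
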